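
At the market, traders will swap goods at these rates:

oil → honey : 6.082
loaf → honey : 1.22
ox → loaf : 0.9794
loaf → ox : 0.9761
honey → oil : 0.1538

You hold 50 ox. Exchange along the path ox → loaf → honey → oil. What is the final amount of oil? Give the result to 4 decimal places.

50 ox × 0.9794 = 48.97 loaf
48.97 loaf × 1.22 = 59.7434 honey
59.7434 honey × 0.1538 = 9.18853492 oil

9.1885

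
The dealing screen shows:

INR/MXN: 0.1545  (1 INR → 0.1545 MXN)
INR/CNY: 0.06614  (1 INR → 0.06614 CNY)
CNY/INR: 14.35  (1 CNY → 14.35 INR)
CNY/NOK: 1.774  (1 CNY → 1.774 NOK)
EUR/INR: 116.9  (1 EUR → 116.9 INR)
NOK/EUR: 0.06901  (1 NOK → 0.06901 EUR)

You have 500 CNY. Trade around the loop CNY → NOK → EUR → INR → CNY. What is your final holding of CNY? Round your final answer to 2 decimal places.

500 CNY × 1.774 = 887 NOK
887 NOK × 0.06901 = 61.21187 EUR
61.21187 EUR × 116.9 = 7155.667603 INR
7155.667603 INR × 0.06614 = 473.27585526242 CNY

473.28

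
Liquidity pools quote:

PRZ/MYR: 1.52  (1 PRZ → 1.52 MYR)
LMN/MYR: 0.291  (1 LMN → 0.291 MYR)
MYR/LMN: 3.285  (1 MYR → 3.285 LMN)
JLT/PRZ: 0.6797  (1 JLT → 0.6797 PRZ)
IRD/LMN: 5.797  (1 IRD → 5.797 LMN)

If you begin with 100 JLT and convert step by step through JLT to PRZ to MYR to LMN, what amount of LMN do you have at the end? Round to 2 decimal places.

100 JLT × 0.6797 = 67.97 PRZ
67.97 PRZ × 1.52 = 103.3144 MYR
103.3144 MYR × 3.285 = 339.387804 LMN

339.39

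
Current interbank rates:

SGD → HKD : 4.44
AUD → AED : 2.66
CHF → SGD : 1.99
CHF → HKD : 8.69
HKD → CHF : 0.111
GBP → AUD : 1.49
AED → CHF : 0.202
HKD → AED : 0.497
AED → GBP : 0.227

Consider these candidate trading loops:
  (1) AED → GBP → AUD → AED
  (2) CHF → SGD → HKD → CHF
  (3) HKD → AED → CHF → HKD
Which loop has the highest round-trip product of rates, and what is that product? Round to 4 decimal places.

(1) 0.227 × 1.49 × 2.66 = 0.89969
(2) 1.99 × 4.44 × 0.111 = 0.98075
(3) 0.497 × 0.202 × 8.69 = 0.87242
Highest is cycle (2) at 0.9808 (≤1, no arbitrage).

0.9808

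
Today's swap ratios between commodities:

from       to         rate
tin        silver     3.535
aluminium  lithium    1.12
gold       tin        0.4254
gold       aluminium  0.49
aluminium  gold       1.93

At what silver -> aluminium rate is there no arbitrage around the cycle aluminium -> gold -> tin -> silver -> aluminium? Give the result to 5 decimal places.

0.34455

Known legs of the cycle: 1.93 × 0.4254 × 3.535 = 2.90231277
For no arbitrage the full-cycle product must be 1, so the missing rate is 1 / 2.90231277 ≈ 0.3445528.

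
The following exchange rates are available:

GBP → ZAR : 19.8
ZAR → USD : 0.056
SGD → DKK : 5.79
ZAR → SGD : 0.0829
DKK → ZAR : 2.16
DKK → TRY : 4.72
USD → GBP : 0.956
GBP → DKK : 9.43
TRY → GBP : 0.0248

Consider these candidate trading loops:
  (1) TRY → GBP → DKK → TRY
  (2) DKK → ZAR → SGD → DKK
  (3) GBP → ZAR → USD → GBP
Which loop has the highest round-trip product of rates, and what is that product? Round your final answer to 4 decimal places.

1.1038

(1) 0.0248 × 9.43 × 4.72 = 1.10384
(2) 2.16 × 0.0829 × 5.79 = 1.03678
(3) 19.8 × 0.056 × 0.956 = 1.06001
Highest is cycle (1) at 1.1038 (>1, arbitrage).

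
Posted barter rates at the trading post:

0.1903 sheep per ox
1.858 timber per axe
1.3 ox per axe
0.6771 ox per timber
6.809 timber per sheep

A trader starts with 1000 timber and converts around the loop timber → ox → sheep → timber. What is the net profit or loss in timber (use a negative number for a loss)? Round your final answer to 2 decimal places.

1000 timber × 0.6771 = 677.1 ox
677.1 ox × 0.1903 = 128.85213 sheep
128.85213 sheep × 6.809 = 877.35415317 timber
Net change: 877.35415317 − 1000 = -122.64584683 timber

-122.65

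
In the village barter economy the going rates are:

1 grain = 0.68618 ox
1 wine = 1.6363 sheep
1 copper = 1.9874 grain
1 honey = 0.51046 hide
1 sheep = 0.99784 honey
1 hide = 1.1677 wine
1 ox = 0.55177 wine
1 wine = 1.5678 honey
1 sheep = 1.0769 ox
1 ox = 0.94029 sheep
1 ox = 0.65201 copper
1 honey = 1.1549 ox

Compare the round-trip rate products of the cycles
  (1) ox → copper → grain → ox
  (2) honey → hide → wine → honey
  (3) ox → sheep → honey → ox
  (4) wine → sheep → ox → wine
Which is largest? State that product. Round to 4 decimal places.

(1) 0.65201 × 1.9874 × 0.68618 = 0.88916
(2) 0.51046 × 1.1677 × 1.5678 = 0.93451
(3) 0.94029 × 0.99784 × 1.1549 = 1.08360
(4) 1.6363 × 1.0769 × 0.55177 = 0.97229
Highest is cycle (3) at 1.0836 (>1, arbitrage).

1.0836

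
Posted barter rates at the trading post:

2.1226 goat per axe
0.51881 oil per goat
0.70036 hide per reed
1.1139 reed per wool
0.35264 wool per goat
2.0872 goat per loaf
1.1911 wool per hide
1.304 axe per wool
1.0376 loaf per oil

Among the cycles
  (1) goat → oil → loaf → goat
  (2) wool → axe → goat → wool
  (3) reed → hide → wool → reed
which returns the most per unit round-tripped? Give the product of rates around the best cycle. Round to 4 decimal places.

(1) 0.51881 × 1.0376 × 2.0872 = 1.12358
(2) 1.304 × 2.1226 × 0.35264 = 0.97606
(3) 0.70036 × 1.1911 × 1.1139 = 0.92921
Highest is cycle (1) at 1.1236 (>1, arbitrage).

1.1236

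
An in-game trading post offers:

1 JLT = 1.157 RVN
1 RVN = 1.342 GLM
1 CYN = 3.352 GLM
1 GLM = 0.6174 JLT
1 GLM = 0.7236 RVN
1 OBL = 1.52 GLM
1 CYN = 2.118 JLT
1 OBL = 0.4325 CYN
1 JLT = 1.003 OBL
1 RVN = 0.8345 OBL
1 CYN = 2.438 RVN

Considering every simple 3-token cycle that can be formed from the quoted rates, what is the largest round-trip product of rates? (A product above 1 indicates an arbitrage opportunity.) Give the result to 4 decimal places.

JLT→RVN→GLM→JLT: 1.157 × 1.342 × 0.6174 = 0.95863
JLT→OBL→GLM→JLT: 1.003 × 1.52 × 0.6174 = 0.94126
JLT→OBL→CYN→JLT: 1.003 × 0.4325 × 2.118 = 0.91878
RVN→OBL→GLM→RVN: 0.8345 × 1.52 × 0.7236 = 0.91784
RVN→OBL→CYN→RVN: 0.8345 × 0.4325 × 2.438 = 0.87993
Maximum is JLT→RVN→GLM→JLT at 0.9586; no arbitrage — every cycle loses value.

0.9586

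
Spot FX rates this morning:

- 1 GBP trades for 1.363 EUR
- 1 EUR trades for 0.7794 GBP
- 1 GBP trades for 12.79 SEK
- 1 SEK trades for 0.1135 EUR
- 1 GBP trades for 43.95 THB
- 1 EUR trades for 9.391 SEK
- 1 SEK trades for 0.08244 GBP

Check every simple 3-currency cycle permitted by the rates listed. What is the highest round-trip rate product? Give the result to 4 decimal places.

SEK→EUR→GBP→SEK: 0.1135 × 0.7794 × 12.79 = 1.13143
SEK→GBP→EUR→SEK: 0.08244 × 1.363 × 9.391 = 1.05523
Maximum is SEK→EUR→GBP→SEK at 1.1314; arbitrage exists.

1.1314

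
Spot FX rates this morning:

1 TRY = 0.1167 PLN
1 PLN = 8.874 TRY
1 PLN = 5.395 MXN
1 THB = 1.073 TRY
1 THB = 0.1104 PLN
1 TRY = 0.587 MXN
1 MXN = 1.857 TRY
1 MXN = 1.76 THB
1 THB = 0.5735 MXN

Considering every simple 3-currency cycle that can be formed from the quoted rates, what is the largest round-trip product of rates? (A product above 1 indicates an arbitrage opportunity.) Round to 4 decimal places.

1.1692

TRY→PLN→MXN→TRY: 0.1167 × 5.395 × 1.857 = 1.16916
TRY→MXN→THB→TRY: 0.587 × 1.76 × 1.073 = 1.10854
MXN→THB→PLN→MXN: 1.76 × 0.1104 × 5.395 = 1.04827
Maximum is TRY→PLN→MXN→TRY at 1.1692; arbitrage exists.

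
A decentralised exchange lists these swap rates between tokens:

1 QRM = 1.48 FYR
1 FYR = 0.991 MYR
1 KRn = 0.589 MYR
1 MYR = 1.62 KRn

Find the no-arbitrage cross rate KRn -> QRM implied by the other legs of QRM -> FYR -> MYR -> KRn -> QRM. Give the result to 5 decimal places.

0.42087

Known legs of the cycle: 1.48 × 0.991 × 1.62 = 2.3760216
For no arbitrage the full-cycle product must be 1, so the missing rate is 1 / 2.3760216 ≈ 0.4208716.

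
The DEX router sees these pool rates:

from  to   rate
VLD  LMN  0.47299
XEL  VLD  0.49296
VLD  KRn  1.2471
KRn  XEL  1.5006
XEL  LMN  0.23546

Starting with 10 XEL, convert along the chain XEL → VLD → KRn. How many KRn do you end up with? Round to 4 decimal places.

10 XEL × 0.49296 = 4.9296 VLD
4.9296 VLD × 1.2471 = 6.14770416 KRn

6.1477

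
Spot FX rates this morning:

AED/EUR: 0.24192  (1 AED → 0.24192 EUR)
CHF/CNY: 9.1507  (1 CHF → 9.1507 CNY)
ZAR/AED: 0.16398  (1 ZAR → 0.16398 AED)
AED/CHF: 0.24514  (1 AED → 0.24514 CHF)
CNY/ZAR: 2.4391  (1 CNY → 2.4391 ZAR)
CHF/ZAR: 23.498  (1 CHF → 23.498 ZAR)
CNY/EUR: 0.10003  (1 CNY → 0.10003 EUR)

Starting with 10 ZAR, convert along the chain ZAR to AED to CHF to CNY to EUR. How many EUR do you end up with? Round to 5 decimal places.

0.36795

10 ZAR × 0.16398 = 1.6398 AED
1.6398 AED × 0.24514 = 0.401980572 CHF
0.401980572 CHF × 9.1507 = 3.6784036202004 CNY
3.6784036202004 CNY × 0.10003 = 0.367950714128646012 EUR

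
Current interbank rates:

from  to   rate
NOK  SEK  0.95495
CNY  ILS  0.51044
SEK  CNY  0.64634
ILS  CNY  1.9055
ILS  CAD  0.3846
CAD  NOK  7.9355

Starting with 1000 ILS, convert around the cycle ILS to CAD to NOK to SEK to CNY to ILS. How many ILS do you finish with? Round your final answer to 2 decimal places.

961.55

1000 ILS × 0.3846 = 384.6 CAD
384.6 CAD × 7.9355 = 3051.9933 NOK
3051.9933 NOK × 0.95495 = 2914.501001835 SEK
2914.501001835 SEK × 0.64634 = 1883.7585775260339 CNY
1883.7585775260339 CNY × 0.51044 = 961.545728312388743916 ILS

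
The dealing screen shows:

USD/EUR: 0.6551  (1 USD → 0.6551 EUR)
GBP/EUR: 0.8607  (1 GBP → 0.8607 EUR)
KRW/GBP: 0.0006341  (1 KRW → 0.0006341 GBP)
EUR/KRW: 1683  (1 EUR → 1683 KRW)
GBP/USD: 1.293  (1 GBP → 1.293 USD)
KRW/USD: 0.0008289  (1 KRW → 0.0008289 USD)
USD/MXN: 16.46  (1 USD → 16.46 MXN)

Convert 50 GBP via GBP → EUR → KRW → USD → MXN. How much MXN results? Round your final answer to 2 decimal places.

988.18

50 GBP × 0.8607 = 43.035 EUR
43.035 EUR × 1683 = 72427.905 KRW
72427.905 KRW × 0.0008289 = 60.0354904545 USD
60.0354904545 USD × 16.46 = 988.18417288107 MXN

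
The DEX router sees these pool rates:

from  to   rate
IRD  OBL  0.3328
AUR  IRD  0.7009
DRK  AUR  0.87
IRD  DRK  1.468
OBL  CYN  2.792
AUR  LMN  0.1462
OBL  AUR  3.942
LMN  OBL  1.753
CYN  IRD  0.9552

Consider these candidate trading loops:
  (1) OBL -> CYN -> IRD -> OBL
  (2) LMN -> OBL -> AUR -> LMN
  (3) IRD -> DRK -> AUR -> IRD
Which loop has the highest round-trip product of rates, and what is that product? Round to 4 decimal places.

1.0103

(1) 2.792 × 0.9552 × 0.3328 = 0.88755
(2) 1.753 × 3.942 × 0.1462 = 1.01029
(3) 1.468 × 0.87 × 0.7009 = 0.89516
Highest is cycle (2) at 1.0103 (>1, arbitrage).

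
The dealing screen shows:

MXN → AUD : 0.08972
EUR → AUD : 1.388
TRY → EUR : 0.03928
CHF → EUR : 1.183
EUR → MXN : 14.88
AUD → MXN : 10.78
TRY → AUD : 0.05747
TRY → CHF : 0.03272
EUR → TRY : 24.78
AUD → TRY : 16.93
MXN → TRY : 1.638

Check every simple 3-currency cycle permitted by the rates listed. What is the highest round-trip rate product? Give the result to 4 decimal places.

1.0148

AUD→MXN→TRY→AUD: 10.78 × 1.638 × 0.05747 = 1.01478
TRY→CHF→EUR→TRY: 0.03272 × 1.183 × 24.78 = 0.95918
TRY→EUR→MXN→TRY: 0.03928 × 14.88 × 1.638 = 0.95739
AUD→TRY→EUR→AUD: 16.93 × 0.03928 × 1.388 = 0.92303
Maximum is AUD→MXN→TRY→AUD at 1.0148; arbitrage exists.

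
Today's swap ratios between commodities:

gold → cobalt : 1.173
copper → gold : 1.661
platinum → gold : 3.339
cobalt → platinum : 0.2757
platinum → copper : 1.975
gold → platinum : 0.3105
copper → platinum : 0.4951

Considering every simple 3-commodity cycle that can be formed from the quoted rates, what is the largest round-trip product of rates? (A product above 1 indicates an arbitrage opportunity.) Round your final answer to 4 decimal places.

1.0798

platinum→gold→cobalt→platinum: 3.339 × 1.173 × 0.2757 = 1.07982
platinum→copper→gold→platinum: 1.975 × 1.661 × 0.3105 = 1.01859
Maximum is platinum→gold→cobalt→platinum at 1.0798; arbitrage exists.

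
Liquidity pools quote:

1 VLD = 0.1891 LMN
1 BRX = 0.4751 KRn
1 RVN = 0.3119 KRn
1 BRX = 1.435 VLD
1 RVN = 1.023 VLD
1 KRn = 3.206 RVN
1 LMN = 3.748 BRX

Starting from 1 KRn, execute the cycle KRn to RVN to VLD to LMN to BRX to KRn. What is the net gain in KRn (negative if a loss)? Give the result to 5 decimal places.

0.10437

1 KRn × 3.206 = 3.206 RVN
3.206 RVN × 1.023 = 3.279738 VLD
3.279738 VLD × 0.1891 = 0.6201984558 LMN
0.6201984558 LMN × 3.748 = 2.3245038123384 BRX
2.3245038123384 BRX × 0.4751 = 1.10437176124197384 KRn
Net change: 1.10437176124197384 − 1 = 0.10437176124197384 KRn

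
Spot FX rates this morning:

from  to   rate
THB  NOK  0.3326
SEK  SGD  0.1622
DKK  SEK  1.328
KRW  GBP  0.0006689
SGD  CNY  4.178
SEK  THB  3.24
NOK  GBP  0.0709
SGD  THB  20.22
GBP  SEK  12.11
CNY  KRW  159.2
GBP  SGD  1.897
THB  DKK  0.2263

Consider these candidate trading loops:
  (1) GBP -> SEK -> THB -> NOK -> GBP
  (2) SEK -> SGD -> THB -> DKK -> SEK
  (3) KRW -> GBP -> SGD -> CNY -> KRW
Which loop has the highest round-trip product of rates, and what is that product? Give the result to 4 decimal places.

(1) 12.11 × 3.24 × 0.3326 × 0.0709 = 0.92525
(2) 0.1622 × 20.22 × 0.2263 × 1.328 = 0.98563
(3) 0.0006689 × 1.897 × 4.178 × 159.2 = 0.84400
Highest is cycle (2) at 0.9856 (≤1, no arbitrage).

0.9856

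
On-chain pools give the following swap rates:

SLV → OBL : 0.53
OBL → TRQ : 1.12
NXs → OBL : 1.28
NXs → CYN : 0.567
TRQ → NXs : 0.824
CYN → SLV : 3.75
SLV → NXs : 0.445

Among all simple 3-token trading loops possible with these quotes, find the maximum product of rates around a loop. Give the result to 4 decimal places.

TRQ→NXs→OBL→TRQ: 0.824 × 1.28 × 1.12 = 1.18129
SLV→NXs→CYN→SLV: 0.445 × 0.567 × 3.75 = 0.94618
Maximum is TRQ→NXs→OBL→TRQ at 1.1813; arbitrage exists.

1.1813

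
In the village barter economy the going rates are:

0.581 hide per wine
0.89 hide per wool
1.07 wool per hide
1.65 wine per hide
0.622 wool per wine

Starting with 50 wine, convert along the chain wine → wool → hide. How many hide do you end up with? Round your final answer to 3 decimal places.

27.679

50 wine × 0.622 = 31.1 wool
31.1 wool × 0.89 = 27.679 hide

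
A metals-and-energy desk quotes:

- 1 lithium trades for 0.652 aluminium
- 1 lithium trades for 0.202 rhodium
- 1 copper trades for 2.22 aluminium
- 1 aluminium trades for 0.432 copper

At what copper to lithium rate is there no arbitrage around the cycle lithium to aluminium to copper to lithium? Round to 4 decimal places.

Known legs of the cycle: 0.652 × 0.432 = 0.281664
For no arbitrage the full-cycle product must be 1, so the missing rate is 1 / 0.281664 ≈ 3.550329.

3.5503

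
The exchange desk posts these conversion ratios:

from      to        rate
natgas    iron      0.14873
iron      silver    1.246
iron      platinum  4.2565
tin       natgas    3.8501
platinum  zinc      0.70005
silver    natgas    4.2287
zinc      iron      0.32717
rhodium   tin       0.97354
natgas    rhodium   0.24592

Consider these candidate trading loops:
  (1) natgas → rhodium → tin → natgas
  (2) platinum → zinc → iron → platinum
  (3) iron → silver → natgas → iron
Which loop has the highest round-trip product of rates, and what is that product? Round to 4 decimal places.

0.9749

(1) 0.24592 × 0.97354 × 3.8501 = 0.92176
(2) 0.70005 × 0.32717 × 4.2565 = 0.97489
(3) 1.246 × 4.2287 × 0.14873 = 0.78365
Highest is cycle (2) at 0.9749 (≤1, no arbitrage).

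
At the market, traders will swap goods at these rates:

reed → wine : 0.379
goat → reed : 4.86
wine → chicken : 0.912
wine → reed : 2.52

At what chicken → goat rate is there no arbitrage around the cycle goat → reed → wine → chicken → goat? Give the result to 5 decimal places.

Known legs of the cycle: 4.86 × 0.379 × 0.912 = 1.67984928
For no arbitrage the full-cycle product must be 1, so the missing rate is 1 / 1.67984928 ≈ 0.5952915.

0.59529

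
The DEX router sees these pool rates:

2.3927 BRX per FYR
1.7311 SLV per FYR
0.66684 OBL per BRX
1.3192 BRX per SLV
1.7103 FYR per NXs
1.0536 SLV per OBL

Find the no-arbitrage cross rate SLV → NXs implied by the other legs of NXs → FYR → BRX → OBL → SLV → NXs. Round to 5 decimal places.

0.34781

Known legs of the cycle: 1.7103 × 2.3927 × 0.66684 × 1.0536 = 2.87513307083394144
For no arbitrage the full-cycle product must be 1, so the missing rate is 1 / 2.87513307083394144 ≈ 0.3478100.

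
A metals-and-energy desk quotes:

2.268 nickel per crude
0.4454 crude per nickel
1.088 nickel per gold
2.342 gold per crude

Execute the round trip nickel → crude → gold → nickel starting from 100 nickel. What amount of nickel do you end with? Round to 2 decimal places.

100 nickel × 0.4454 = 44.54 crude
44.54 crude × 2.342 = 104.31268 gold
104.31268 gold × 1.088 = 113.49219584 nickel

113.49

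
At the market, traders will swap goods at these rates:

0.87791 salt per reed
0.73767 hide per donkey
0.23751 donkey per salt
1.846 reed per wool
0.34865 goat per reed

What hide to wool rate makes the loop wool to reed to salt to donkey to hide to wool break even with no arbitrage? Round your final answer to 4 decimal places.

3.5219

Known legs of the cycle: 1.846 × 0.87791 × 0.23751 × 0.73767 = 0.283939435114497162
For no arbitrage the full-cycle product must be 1, so the missing rate is 1 / 0.283939435114497162 ≈ 3.521878.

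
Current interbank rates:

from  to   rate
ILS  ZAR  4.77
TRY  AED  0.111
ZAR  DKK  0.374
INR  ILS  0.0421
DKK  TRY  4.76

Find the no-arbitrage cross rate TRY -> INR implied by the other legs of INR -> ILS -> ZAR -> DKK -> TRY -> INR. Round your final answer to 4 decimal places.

2.7972

Known legs of the cycle: 0.0421 × 4.77 × 0.374 × 4.76 = 0.35750245608
For no arbitrage the full-cycle product must be 1, so the missing rate is 1 / 0.35750245608 ≈ 2.797184.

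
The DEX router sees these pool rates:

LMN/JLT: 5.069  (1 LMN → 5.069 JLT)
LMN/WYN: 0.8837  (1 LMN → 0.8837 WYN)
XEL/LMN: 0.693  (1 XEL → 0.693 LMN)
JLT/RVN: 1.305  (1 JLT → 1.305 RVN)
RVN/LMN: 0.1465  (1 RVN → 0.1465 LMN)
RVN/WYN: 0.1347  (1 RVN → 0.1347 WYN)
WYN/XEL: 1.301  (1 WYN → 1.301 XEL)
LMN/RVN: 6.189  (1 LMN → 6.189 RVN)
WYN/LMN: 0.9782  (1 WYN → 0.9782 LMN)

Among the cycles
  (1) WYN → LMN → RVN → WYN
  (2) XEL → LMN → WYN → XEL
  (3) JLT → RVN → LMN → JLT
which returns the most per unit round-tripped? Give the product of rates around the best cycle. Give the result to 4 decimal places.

0.9691

(1) 0.9782 × 6.189 × 0.1347 = 0.81548
(2) 0.693 × 0.8837 × 1.301 = 0.79674
(3) 1.305 × 0.1465 × 5.069 = 0.96910
Highest is cycle (3) at 0.9691 (≤1, no arbitrage).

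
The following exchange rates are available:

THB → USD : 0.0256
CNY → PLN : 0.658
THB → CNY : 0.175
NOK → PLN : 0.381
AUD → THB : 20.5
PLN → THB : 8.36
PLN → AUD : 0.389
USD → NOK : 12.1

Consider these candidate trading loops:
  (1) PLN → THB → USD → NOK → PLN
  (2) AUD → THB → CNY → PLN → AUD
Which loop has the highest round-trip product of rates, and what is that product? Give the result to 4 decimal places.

(1) 8.36 × 0.0256 × 12.1 × 0.381 = 0.98664
(2) 20.5 × 0.175 × 0.658 × 0.389 = 0.91826
Highest is cycle (1) at 0.9866 (≤1, no arbitrage).

0.9866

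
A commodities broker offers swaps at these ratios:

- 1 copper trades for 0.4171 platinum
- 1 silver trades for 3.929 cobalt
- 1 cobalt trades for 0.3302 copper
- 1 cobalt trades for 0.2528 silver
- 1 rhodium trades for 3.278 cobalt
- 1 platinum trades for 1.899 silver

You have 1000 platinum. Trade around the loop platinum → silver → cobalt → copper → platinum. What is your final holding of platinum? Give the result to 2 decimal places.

1027.60

1000 platinum × 1.899 = 1899 silver
1899 silver × 3.929 = 7461.171 cobalt
7461.171 cobalt × 0.3302 = 2463.6786642 copper
2463.6786642 copper × 0.4171 = 1027.60037083782 platinum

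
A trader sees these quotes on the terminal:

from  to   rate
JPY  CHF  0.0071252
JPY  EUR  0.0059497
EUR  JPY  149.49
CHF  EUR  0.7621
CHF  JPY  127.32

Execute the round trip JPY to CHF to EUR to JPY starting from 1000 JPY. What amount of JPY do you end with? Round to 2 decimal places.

1000 JPY × 0.0071252 = 7.1252 CHF
7.1252 CHF × 0.7621 = 5.43011492 EUR
5.43011492 EUR × 149.49 = 811.7478793908 JPY

811.75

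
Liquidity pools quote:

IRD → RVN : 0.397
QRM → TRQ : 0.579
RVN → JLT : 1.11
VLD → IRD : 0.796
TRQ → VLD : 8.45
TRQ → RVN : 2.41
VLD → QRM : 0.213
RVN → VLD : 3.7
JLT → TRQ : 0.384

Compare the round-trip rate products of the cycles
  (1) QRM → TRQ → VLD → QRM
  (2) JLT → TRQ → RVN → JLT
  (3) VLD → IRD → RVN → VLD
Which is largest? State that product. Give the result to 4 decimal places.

1.1692

(1) 0.579 × 8.45 × 0.213 = 1.04211
(2) 0.384 × 2.41 × 1.11 = 1.02724
(3) 0.796 × 0.397 × 3.7 = 1.16924
Highest is cycle (3) at 1.1692 (>1, arbitrage).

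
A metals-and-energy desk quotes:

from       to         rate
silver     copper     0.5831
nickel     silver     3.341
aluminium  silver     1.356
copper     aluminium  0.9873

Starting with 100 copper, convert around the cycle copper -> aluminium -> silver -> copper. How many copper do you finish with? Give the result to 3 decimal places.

100 copper × 0.9873 = 98.73 aluminium
98.73 aluminium × 1.356 = 133.87788 silver
133.87788 silver × 0.5831 = 78.064191828 copper

78.064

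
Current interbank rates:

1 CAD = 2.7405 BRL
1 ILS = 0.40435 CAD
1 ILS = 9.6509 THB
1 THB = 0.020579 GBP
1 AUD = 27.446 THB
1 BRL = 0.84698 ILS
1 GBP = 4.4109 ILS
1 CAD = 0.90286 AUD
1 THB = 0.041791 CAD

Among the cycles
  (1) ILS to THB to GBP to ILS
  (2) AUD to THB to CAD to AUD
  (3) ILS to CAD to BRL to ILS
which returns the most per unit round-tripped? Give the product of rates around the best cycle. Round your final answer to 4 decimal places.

1.0356

(1) 9.6509 × 0.020579 × 4.4109 = 0.87603
(2) 27.446 × 0.041791 × 0.90286 = 1.03558
(3) 0.40435 × 2.7405 × 0.84698 = 0.93856
Highest is cycle (2) at 1.0356 (>1, arbitrage).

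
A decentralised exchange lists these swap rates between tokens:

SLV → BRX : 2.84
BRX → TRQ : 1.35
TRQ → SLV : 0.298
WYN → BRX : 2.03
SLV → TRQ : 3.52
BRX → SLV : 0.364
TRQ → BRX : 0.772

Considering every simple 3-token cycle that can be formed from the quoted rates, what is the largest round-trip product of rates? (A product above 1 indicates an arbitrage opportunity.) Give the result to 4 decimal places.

BRX→TRQ→SLV→BRX: 1.35 × 0.298 × 2.84 = 1.14253
BRX→SLV→TRQ→BRX: 0.364 × 3.52 × 0.772 = 0.98915
Maximum is BRX→TRQ→SLV→BRX at 1.1425; arbitrage exists.

1.1425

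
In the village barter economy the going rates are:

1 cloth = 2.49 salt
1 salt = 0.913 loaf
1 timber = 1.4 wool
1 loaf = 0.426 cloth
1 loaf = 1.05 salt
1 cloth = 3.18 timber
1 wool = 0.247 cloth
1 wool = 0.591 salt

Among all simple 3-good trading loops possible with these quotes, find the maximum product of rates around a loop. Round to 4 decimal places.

wool→cloth→timber→wool: 0.247 × 3.18 × 1.4 = 1.09964
salt→loaf→cloth→salt: 0.913 × 0.426 × 2.49 = 0.96846
Maximum is wool→cloth→timber→wool at 1.0996; arbitrage exists.

1.0996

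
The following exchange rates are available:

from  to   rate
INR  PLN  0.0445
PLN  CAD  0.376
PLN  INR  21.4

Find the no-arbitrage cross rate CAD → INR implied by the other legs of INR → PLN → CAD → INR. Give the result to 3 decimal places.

Known legs of the cycle: 0.0445 × 0.376 = 0.016732
For no arbitrage the full-cycle product must be 1, so the missing rate is 1 / 0.016732 ≈ 59.76572.

59.766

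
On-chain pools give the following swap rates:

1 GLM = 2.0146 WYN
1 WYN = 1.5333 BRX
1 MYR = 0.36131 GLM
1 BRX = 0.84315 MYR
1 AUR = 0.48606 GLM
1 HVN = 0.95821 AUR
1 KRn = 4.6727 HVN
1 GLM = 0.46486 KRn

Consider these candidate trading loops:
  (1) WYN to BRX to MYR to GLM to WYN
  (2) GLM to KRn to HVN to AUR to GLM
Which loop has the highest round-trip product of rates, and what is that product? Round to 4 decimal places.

1.0117

(1) 1.5333 × 0.84315 × 0.36131 × 2.0146 = 0.94102
(2) 0.46486 × 4.6727 × 0.95821 × 0.48606 = 1.01167
Highest is cycle (2) at 1.0117 (>1, arbitrage).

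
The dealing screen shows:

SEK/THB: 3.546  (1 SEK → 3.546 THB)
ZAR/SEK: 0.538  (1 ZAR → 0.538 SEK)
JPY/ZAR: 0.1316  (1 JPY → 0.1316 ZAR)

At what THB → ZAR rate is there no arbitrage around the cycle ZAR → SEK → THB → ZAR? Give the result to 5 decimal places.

Known legs of the cycle: 0.538 × 3.546 = 1.907748
For no arbitrage the full-cycle product must be 1, so the missing rate is 1 / 1.907748 ≈ 0.5241782.

0.52418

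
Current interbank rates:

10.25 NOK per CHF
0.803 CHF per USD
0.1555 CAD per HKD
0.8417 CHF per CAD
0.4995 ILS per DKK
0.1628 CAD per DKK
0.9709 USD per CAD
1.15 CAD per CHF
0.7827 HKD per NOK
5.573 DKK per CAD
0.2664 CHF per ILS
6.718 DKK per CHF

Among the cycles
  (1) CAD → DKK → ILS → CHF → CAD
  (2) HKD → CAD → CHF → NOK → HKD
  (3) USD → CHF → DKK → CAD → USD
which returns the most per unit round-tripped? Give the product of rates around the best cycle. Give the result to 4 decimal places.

(1) 5.573 × 0.4995 × 0.2664 × 1.15 = 0.85282
(2) 0.1555 × 0.8417 × 10.25 × 0.7827 = 1.05004
(3) 0.803 × 6.718 × 0.1628 × 0.9709 = 0.85268
Highest is cycle (2) at 1.0500 (>1, arbitrage).

1.0500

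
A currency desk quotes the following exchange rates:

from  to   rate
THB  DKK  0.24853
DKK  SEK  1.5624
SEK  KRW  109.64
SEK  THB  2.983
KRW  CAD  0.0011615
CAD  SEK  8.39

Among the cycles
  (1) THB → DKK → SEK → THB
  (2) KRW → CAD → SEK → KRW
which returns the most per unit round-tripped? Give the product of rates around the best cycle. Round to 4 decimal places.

(1) 0.24853 × 1.5624 × 2.983 = 1.15831
(2) 0.0011615 × 8.39 × 109.64 = 1.06844
Highest is cycle (1) at 1.1583 (>1, arbitrage).

1.1583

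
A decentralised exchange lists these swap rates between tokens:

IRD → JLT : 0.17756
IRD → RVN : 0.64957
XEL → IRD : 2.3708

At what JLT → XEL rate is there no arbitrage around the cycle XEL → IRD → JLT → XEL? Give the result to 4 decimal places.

2.3755

Known legs of the cycle: 2.3708 × 0.17756 = 0.420959248
For no arbitrage the full-cycle product must be 1, so the missing rate is 1 / 0.420959248 ≈ 2.375527.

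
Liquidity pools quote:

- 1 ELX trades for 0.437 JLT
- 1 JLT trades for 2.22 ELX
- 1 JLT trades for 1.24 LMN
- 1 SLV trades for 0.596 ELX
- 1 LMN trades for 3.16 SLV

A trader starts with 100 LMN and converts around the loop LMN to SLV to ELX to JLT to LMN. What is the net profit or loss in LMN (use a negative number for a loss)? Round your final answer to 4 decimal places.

100 LMN × 3.16 = 316 SLV
316 SLV × 0.596 = 188.336 ELX
188.336 ELX × 0.437 = 82.302832 JLT
82.302832 JLT × 1.24 = 102.05551168 LMN
Net change: 102.05551168 − 100 = 2.05551168 LMN

2.0555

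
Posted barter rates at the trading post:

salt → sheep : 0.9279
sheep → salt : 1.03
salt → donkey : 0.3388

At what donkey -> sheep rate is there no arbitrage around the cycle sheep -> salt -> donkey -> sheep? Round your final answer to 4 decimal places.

2.8656

Known legs of the cycle: 1.03 × 0.3388 = 0.348964
For no arbitrage the full-cycle product must be 1, so the missing rate is 1 / 0.348964 ≈ 2.865625.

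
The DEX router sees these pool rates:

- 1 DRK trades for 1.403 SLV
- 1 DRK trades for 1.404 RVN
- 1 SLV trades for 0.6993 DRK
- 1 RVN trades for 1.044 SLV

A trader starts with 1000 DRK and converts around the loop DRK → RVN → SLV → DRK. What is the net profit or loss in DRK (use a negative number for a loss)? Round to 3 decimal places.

1000 DRK × 1.404 = 1404 RVN
1404 RVN × 1.044 = 1465.776 SLV
1465.776 SLV × 0.6993 = 1025.0171568 DRK
Net change: 1025.0171568 − 1000 = 25.0171568 DRK

25.017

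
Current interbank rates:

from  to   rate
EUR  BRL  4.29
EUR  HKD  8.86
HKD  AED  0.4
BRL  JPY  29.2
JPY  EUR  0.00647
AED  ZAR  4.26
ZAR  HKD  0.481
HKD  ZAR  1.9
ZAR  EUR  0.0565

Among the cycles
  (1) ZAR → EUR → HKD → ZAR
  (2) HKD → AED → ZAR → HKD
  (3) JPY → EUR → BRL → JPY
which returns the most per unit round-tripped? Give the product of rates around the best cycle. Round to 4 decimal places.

(1) 0.0565 × 8.86 × 1.9 = 0.95112
(2) 0.4 × 4.26 × 0.481 = 0.81962
(3) 0.00647 × 4.29 × 29.2 = 0.81048
Highest is cycle (1) at 0.9511 (≤1, no arbitrage).

0.9511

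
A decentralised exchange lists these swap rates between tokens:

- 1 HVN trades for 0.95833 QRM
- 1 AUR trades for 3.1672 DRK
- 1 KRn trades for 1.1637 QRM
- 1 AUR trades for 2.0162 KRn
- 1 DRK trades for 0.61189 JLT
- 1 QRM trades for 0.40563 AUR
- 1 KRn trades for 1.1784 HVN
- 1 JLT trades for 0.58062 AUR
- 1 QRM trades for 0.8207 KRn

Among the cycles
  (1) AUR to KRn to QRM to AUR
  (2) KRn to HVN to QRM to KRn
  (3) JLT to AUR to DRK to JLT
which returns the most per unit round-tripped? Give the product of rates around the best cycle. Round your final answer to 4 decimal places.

(1) 2.0162 × 1.1637 × 0.40563 = 0.95171
(2) 1.1784 × 0.95833 × 0.8207 = 0.92681
(3) 0.58062 × 3.1672 × 0.61189 = 1.12523
Highest is cycle (3) at 1.1252 (>1, arbitrage).

1.1252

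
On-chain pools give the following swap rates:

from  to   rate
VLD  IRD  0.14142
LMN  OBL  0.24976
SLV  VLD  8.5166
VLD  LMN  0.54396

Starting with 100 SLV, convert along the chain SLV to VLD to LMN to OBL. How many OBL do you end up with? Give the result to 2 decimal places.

100 SLV × 8.5166 = 851.66 VLD
851.66 VLD × 0.54396 = 463.2689736 LMN
463.2689736 LMN × 0.24976 = 115.706058846336 OBL

115.71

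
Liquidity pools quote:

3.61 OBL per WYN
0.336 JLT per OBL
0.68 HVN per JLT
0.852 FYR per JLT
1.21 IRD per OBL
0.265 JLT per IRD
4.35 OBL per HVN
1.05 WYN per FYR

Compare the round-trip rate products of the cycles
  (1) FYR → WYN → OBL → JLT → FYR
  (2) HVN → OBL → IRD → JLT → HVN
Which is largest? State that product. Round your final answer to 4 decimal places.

1.0851

(1) 1.05 × 3.61 × 0.336 × 0.852 = 1.08511
(2) 4.35 × 1.21 × 0.265 × 0.68 = 0.94848
Highest is cycle (1) at 1.0851 (>1, arbitrage).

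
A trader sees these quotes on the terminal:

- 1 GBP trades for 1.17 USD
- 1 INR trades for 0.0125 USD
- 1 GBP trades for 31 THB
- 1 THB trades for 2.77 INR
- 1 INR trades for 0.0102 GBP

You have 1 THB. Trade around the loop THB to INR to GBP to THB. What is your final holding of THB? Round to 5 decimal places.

1 THB × 2.77 = 2.77 INR
2.77 INR × 0.0102 = 0.028254 GBP
0.028254 GBP × 31 = 0.875874 THB

0.87587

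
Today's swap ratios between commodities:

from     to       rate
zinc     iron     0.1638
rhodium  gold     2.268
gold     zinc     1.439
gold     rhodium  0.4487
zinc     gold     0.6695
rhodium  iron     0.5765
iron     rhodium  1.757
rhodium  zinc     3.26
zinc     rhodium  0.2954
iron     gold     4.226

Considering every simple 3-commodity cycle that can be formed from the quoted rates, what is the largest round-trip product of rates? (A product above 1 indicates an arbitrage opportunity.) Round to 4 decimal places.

rhodium→iron→gold→rhodium: 0.5765 × 4.226 × 0.4487 = 1.09316
iron→gold→zinc→iron: 4.226 × 1.439 × 0.1638 = 0.99610
rhodium→zinc→gold→rhodium: 3.26 × 0.6695 × 0.4487 = 0.97932
rhodium→gold→zinc→rhodium: 2.268 × 1.439 × 0.2954 = 0.96408
rhodium→zinc→iron→rhodium: 3.26 × 0.1638 × 1.757 = 0.93822
Maximum is rhodium→iron→gold→rhodium at 1.0932; arbitrage exists.

1.0932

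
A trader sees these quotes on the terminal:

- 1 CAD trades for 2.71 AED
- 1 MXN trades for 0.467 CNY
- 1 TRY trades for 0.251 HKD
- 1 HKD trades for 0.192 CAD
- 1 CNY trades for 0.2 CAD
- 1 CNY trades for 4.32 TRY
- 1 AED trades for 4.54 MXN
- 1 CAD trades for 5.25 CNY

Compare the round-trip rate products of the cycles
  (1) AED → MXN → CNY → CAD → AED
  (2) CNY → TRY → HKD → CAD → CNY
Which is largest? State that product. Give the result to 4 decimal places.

1.1491

(1) 4.54 × 0.467 × 0.2 × 2.71 = 1.14914
(2) 4.32 × 0.251 × 0.192 × 5.25 = 1.09299
Highest is cycle (1) at 1.1491 (>1, arbitrage).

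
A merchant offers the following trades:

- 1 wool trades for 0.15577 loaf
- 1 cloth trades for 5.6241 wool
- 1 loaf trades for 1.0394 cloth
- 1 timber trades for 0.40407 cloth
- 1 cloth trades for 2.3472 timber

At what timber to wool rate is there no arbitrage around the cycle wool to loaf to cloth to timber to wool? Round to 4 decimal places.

Known legs of the cycle: 0.15577 × 1.0394 × 2.3472 = 0.3800289037536
For no arbitrage the full-cycle product must be 1, so the missing rate is 1 / 0.3800289037536 ≈ 2.631379.

2.6314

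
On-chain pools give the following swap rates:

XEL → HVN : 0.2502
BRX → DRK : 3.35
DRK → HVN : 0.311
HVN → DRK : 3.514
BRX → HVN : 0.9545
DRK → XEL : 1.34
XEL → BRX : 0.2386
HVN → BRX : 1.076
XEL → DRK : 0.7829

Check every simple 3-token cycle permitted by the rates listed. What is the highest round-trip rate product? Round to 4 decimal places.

1.1781

XEL→HVN→DRK→XEL: 0.2502 × 3.514 × 1.34 = 1.17813
BRX→DRK→HVN→BRX: 3.35 × 0.311 × 1.076 = 1.12103
XEL→BRX→DRK→XEL: 0.2386 × 3.35 × 1.34 = 1.07108
Maximum is XEL→HVN→DRK→XEL at 1.1781; arbitrage exists.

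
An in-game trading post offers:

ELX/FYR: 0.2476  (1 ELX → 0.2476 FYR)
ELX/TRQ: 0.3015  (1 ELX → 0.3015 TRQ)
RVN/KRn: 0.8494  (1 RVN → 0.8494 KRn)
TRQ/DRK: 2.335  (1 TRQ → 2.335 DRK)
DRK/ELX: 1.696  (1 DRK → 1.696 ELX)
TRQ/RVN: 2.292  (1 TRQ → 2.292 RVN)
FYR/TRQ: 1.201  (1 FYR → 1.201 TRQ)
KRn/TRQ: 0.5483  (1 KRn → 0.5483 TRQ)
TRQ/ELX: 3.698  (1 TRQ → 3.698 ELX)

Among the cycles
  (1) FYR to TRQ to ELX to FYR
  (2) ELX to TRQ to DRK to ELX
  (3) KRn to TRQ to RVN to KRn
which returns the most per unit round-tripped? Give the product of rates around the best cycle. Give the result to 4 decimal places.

(1) 1.201 × 3.698 × 0.2476 = 1.09967
(2) 0.3015 × 2.335 × 1.696 = 1.19399
(3) 0.5483 × 2.292 × 0.8494 = 1.06744
Highest is cycle (2) at 1.1940 (>1, arbitrage).

1.1940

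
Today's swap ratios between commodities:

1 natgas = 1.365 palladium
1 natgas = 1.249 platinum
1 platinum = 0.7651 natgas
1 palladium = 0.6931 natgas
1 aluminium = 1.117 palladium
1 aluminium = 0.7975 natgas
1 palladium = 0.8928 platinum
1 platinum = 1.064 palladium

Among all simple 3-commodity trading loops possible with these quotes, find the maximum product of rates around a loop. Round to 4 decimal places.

platinum→natgas→palladium→platinum: 0.7651 × 1.365 × 0.8928 = 0.93241
platinum→palladium→natgas→platinum: 1.064 × 0.6931 × 1.249 = 0.92109
Maximum is platinum→natgas→palladium→platinum at 0.9324; no arbitrage — every cycle loses value.

0.9324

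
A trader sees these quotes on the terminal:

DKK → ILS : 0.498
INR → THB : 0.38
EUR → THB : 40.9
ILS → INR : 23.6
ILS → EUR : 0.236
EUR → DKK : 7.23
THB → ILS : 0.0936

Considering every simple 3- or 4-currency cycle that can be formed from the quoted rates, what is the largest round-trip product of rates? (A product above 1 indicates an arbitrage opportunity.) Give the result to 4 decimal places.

0.9035

THB→ILS→EUR→THB: 0.0936 × 0.236 × 40.9 = 0.90346
DKK→ILS→EUR→DKK: 0.498 × 0.236 × 7.23 = 0.84973
INR→THB→ILS→INR: 0.38 × 0.0936 × 23.6 = 0.83940
Maximum is THB→ILS→EUR→THB at 0.9035; no arbitrage — every cycle loses value.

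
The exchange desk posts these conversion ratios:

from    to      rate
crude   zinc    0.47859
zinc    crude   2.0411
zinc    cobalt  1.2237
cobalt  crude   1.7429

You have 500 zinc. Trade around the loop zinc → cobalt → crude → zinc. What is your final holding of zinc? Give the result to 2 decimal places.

510.37

500 zinc × 1.2237 = 611.85 cobalt
611.85 cobalt × 1.7429 = 1066.393365 crude
1066.393365 crude × 0.47859 = 510.36520055535 zinc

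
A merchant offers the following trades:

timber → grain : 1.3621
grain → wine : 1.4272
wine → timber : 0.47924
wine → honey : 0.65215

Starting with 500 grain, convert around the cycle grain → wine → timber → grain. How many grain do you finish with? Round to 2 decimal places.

465.82

500 grain × 1.4272 = 713.6 wine
713.6 wine × 0.47924 = 341.985664 timber
341.985664 timber × 1.3621 = 465.8186729344 grain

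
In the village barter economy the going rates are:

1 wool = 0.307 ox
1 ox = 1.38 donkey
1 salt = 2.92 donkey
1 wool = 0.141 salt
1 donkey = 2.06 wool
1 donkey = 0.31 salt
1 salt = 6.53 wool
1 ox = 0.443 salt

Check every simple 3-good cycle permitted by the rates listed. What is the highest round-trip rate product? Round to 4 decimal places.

salt→wool→ox→salt: 6.53 × 0.307 × 0.443 = 0.88809
ox→donkey→wool→ox: 1.38 × 2.06 × 0.307 = 0.87274
salt→donkey→wool→salt: 2.92 × 2.06 × 0.141 = 0.84814
Maximum is salt→wool→ox→salt at 0.8881; no arbitrage — every cycle loses value.

0.8881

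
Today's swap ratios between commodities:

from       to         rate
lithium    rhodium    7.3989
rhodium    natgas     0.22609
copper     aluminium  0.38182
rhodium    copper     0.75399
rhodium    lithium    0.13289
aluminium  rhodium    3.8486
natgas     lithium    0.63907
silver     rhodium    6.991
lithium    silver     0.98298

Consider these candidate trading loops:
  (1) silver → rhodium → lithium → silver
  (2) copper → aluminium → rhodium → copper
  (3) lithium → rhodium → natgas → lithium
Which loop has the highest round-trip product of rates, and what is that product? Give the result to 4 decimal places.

(1) 6.991 × 0.13289 × 0.98298 = 0.91322
(2) 0.38182 × 3.8486 × 0.75399 = 1.10797
(3) 7.3989 × 0.22609 × 0.63907 = 1.06905
Highest is cycle (2) at 1.1080 (>1, arbitrage).

1.1080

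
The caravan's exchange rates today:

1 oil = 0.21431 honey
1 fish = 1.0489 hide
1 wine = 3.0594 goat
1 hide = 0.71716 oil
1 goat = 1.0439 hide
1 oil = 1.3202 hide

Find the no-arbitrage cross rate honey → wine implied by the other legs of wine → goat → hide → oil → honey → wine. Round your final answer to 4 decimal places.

Known legs of the cycle: 3.0594 × 1.0439 × 0.71716 × 0.21431 = 0.490855492294846536
For no arbitrage the full-cycle product must be 1, so the missing rate is 1 / 0.490855492294846536 ≈ 2.037259.

2.0373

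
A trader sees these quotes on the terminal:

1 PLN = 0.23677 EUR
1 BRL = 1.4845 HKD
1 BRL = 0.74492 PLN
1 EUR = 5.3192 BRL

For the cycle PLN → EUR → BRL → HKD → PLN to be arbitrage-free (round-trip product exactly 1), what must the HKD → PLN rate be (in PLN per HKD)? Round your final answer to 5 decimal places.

Known legs of the cycle: 0.23677 × 5.3192 × 1.4845 = 1.869619357748
For no arbitrage the full-cycle product must be 1, so the missing rate is 1 / 1.869619357748 ≈ 0.5348682.

0.53487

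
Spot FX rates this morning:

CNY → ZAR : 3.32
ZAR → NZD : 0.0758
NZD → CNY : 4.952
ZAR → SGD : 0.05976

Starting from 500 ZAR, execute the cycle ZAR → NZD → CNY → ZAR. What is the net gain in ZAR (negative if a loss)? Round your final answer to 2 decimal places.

500 ZAR × 0.0758 = 37.9 NZD
37.9 NZD × 4.952 = 187.6808 CNY
187.6808 CNY × 3.32 = 623.100256 ZAR
Net change: 623.100256 − 500 = 123.100256 ZAR

123.10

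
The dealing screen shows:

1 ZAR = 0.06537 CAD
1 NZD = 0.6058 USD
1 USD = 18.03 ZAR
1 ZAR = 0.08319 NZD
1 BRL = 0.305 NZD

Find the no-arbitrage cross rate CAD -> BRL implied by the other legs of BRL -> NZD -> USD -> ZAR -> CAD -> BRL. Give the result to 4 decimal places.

4.5919

Known legs of the cycle: 0.305 × 0.6058 × 18.03 × 0.06537 = 0.2177726420259
For no arbitrage the full-cycle product must be 1, so the missing rate is 1 / 0.2177726420259 ≈ 4.591945.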